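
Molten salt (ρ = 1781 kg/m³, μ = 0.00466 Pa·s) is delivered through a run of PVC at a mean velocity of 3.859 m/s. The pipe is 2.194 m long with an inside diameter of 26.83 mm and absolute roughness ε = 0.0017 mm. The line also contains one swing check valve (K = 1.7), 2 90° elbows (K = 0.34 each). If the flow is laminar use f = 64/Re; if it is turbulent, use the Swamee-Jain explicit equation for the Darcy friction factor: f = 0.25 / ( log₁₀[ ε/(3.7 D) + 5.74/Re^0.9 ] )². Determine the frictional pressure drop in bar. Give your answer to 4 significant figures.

ΔP ≈ 0.5556 bar

Reynolds number Re = ρVD/μ = 1781 · 3.859 · 0.02683 / 0.00466 = 3.957e+04.
Re > 4000 → turbulent. Relative roughness ε/D = 1.7e-06/0.02683 = 6.34e-05. Swamee-Jain: f = 0.25/(log₁₀[6.34e-05/3.7 + 5.74/3.957e+04^0.9])² = 0.25/(log₁₀[1.71e-05 + 0.000418])² = 0.25/(-3.361)² = 0.02213.
Total minor-loss coefficient ΣK = 1·1.7 + 2·0.34 = 2.38.
ΔP = [f·L/D + ΣK]·(ρV²/2) = [0.02213·2.194/0.02683 + 2.38]·(1781·3.859²/2) = [1.809 + 2.38]·1.326e+04 = 5.556e+04 Pa.
ΔP = 5.556e+04 Pa = 0.5556 bar.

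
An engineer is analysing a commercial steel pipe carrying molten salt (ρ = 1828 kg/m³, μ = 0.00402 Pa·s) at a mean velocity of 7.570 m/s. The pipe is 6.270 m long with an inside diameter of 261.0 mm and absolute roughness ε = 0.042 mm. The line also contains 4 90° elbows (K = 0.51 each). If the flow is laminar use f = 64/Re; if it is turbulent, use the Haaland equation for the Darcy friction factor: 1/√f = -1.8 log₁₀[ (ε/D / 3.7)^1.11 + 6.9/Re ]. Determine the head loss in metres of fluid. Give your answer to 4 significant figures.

h_f ≈ 6.957 m

Reynolds number Re = ρVD/μ = 1828 · 7.57 · 0.261 / 0.00402 = 8.984e+05.
Re > 4000 → turbulent. Relative roughness ε/D = 4.2e-05/0.261 = 0.000161. Haaland: 1/√f = -1.8 log₁₀[(0.000161/3.7)^1.11 + 6.9/8.984e+05] = -1.8 log₁₀[1.44e-05 + 7.68e-06] = 8.38, so f = 0.01424.
Total minor-loss coefficient ΣK = 4·0.51 = 2.04.
ΔP = [f·L/D + ΣK]·(ρV²/2) = [0.01424·6.27/0.261 + 2.04]·(1828·7.57²/2) = [0.342 + 2.04]·5.238e+04 = 1.248e+05 Pa.
Head loss h_f = ΔP/(ρg) = 1.248e+05/(1828·9.81) = 6.957 m.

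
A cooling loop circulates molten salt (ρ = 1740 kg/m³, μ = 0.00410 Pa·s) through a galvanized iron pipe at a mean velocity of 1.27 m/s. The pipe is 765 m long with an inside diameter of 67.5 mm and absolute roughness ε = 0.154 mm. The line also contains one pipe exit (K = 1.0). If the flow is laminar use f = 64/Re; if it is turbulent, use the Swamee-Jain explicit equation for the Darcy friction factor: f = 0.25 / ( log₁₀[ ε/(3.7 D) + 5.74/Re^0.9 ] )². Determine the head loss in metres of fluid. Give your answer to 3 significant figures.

h_f ≈ 26.5 m

Reynolds number Re = ρVD/μ = 1740 · 1.27 · 0.0675 / 0.0041 = 3.638e+04.
Re > 4000 → turbulent. Relative roughness ε/D = 0.000154/0.0675 = 0.00228. Swamee-Jain: f = 0.25/(log₁₀[0.00228/3.7 + 5.74/3.638e+04^0.9])² = 0.25/(log₁₀[0.000617 + 0.000451])² = 0.25/(-2.972)² = 0.02831.
Total minor-loss coefficient ΣK = 1·1 = 1.
ΔP = [f·L/D + ΣK]·(ρV²/2) = [0.02831·765/0.0675 + 1]·(1740·1.27²/2) = [320.9 + 1]·1403 = 4.516e+05 Pa.
Head loss h_f = ΔP/(ρg) = 4.516e+05/(1740·9.81) = 26.5 m.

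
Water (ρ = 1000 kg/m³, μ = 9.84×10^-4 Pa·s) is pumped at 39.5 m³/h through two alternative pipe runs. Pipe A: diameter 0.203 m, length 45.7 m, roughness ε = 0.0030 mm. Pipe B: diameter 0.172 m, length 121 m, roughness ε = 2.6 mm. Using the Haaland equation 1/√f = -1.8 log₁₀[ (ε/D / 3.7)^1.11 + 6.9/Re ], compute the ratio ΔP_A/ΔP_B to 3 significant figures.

ΔP_A/ΔP_B ≈ 0.0715

Pipe A: V = Q/A = 0.01097/0.03237 = 0.339 m/s; Re = 6.994e+04; ε/D = 1.48e-05; Haaland → f = 0.01928; ΔP_A = f(L/D)(ρV²/2) = 249.4 Pa.
Pipe B: V = Q/A = 0.01097/0.02324 = 0.4722 m/s; Re = 8.254e+04; ε/D = 0.0151; Haaland → f = 0.04443; ΔP_B = f(L/D)(ρV²/2) = 3485 Pa.
ΔP_A/ΔP_B = 249.4/3485 = 0.0715.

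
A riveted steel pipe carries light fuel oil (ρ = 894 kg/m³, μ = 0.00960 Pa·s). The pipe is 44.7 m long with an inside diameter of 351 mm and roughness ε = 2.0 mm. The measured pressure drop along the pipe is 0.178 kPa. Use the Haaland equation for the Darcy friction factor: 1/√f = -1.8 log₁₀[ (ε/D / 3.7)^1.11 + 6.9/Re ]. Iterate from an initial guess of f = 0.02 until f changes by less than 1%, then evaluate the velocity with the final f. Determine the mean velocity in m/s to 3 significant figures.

Rearranging Darcy-Weisbach: V = √(2·ΔP·D/(f·L·ρ)). With ε/D = 0.002/0.351 = 0.0057, iterate starting from f = 0.02:
  f = 0.02 → V = √(2·178·0.351/(0.02·44.7·894)) = 0.3954 m/s; Re = ρVD/μ = 1.292e+04; f → 0.03696
  f = 0.03696 → V = 0.2909 m/s; Re = 9507; f → 0.03855
  f = 0.03855 → V = 0.2848 m/s; Re = 9309; f → 0.03868
Converged (Δf/f < 1%). With the final f = 0.03868: V = √(2·178·0.351/(0.03868·44.7·894)) = 0.2843 m/s.

V ≈ 0.284 m/s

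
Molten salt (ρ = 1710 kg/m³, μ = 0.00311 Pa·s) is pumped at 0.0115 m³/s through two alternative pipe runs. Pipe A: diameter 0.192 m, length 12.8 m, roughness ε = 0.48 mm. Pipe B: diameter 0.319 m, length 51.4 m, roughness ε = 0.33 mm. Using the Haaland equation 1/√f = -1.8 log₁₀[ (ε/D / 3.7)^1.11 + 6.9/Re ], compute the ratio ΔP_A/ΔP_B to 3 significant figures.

Pipe A: V = Q/A = 0.0115/0.02895 = 0.3972 m/s; Re = 4.193e+04; ε/D = 0.0025; Haaland → f = 0.02783; ΔP_A = f(L/D)(ρV²/2) = 250.2 Pa.
Pipe B: V = Q/A = 0.0115/0.07992 = 0.1439 m/s; Re = 2.524e+04; ε/D = 0.00103; Haaland → f = 0.02651; ΔP_B = f(L/D)(ρV²/2) = 75.61 Pa.
ΔP_A/ΔP_B = 250.2/75.61 = 3.31.

ΔP_A/ΔP_B ≈ 3.31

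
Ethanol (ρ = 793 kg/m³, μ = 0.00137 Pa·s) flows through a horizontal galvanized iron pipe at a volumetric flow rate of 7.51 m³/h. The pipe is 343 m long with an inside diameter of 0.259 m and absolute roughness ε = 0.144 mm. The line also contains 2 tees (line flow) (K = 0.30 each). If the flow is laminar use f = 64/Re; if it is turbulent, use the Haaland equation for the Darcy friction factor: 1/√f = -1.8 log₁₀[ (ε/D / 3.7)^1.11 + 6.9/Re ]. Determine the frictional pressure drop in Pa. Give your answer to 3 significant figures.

ΔP ≈ 30.3 Pa

Q = 7.51 m³/h = 7.51/3600 = 0.002086 m³/s.
Cross-sectional area A = πD²/4 = π(0.259)²/4 = 0.05269 m²; mean velocity V = Q/A = 0.002086/0.05269 = 0.0396 m/s.
Reynolds number Re = ρVD/μ = 793 · 0.0396 · 0.259 / 0.00137 = 5936.
Re > 4000 → turbulent. Relative roughness ε/D = 0.000144/0.259 = 0.000556. Haaland: 1/√f = -1.8 log₁₀[(0.000556/3.7)^1.11 + 6.9/5936] = -1.8 log₁₀[5.71e-05 + 0.00116] = 5.245, so f = 0.03635.
Total minor-loss coefficient ΣK = 2·0.3 = 0.6.
ΔP = [f·L/D + ΣK]·(ρV²/2) = [0.03635·343/0.259 + 0.6]·(793·0.0396²/2) = [48.14 + 0.6]·0.6216 = 30.3 Pa.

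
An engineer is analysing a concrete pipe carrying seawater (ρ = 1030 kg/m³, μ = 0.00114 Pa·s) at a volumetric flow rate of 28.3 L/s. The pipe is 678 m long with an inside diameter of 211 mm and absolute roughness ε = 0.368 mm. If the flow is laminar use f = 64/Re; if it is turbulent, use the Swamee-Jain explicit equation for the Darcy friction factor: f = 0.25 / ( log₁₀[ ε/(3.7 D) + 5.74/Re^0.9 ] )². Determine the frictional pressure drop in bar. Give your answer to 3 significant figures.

ΔP ≈ 0.260 bar

Q = 28.3 L/s = 28.3/1000 = 0.0283 m³/s.
Cross-sectional area A = πD²/4 = π(0.211)²/4 = 0.03497 m²; mean velocity V = Q/A = 0.0283/0.03497 = 0.8093 m/s.
Reynolds number Re = ρVD/μ = 1030 · 0.8093 · 0.211 / 0.00114 = 1.543e+05.
Re > 4000 → turbulent. Relative roughness ε/D = 0.000368/0.211 = 0.00174. Swamee-Jain: f = 0.25/(log₁₀[0.00174/3.7 + 5.74/1.543e+05^0.9])² = 0.25/(log₁₀[0.000471 + 0.000123])² = 0.25/(-3.226)² = 0.02402.
Darcy-Weisbach: ΔP = f(L/D)(ρV²/2) = 0.02402·(678/0.211)·(1030·0.8093²/2) = 0.02402·3213·337.3 = 2.604e+04 Pa.
ΔP = 2.604e+04 Pa = 0.260 bar.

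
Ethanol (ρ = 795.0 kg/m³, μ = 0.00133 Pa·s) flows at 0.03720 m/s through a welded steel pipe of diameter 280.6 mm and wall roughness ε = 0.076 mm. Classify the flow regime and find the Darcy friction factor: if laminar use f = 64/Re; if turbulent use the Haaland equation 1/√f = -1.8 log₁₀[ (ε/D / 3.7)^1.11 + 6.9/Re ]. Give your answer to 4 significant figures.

f ≈ 0.03555

Re = ρVD/μ = 795·0.0372·0.2806/0.00133 = 6239.
Re > 4000 → turbulent. ε/D = 7.6e-05/0.2806 = 0.000271; Haaland: 1/√f = -1.8 log₁₀[2.57e-05 + 0.00111] = 5.303, so f = 0.03555.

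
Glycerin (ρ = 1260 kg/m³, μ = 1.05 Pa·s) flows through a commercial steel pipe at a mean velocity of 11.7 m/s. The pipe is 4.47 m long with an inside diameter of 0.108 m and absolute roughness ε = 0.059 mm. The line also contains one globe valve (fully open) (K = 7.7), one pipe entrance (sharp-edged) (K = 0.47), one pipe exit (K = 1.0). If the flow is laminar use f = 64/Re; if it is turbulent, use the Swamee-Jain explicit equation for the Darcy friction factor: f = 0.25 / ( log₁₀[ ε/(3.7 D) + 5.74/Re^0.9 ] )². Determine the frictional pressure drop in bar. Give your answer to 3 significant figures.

ΔP ≈ 9.41 bar

Reynolds number Re = ρVD/μ = 1260 · 11.7 · 0.108 / 1.05 = 1516.
Re < 2300 → laminar flow, so f = 64/Re = 64/1516 = 0.04221 (the turbulent correlation is not needed).
Total minor-loss coefficient ΣK = 1·7.7 + 1·0.47 + 1·1 = 9.17.
ΔP = [f·L/D + ΣK]·(ρV²/2) = [0.04221·4.47/0.108 + 9.17]·(1260·11.7²/2) = [1.747 + 9.17]·8.624e+04 = 9.415e+05 Pa.
ΔP = 9.415e+05 Pa = 9.41 bar.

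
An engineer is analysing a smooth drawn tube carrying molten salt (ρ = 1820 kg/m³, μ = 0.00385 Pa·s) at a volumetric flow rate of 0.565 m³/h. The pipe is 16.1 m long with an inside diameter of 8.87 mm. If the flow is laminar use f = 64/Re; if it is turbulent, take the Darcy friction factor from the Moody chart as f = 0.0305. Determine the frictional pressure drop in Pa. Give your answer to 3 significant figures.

Q = 0.565 m³/h = 0.565/3600 = 0.0001569 m³/s.
Cross-sectional area A = πD²/4 = π(0.00887)²/4 = 6.179e-05 m²; mean velocity V = Q/A = 0.0001569/6.179e-05 = 2.54 m/s.
Reynolds number Re = ρVD/μ = 1820 · 2.54 · 0.00887 / 0.00385 = 1.065e+04.
Re > 4000 → turbulent; use the Moody-chart value f = 0.0305.
Darcy-Weisbach: ΔP = f(L/D)(ρV²/2) = 0.0305·(16.1/0.00887)·(1820·2.54²/2) = 0.0305·1815·5870 = 3.25e+05 Pa.

ΔP ≈ 325000 Pa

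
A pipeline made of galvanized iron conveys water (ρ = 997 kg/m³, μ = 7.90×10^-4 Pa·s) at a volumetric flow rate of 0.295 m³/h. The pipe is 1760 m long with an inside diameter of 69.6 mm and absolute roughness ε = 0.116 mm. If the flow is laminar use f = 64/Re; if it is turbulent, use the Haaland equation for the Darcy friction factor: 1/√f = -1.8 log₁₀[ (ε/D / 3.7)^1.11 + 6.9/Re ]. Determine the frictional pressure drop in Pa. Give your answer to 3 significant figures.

ΔP ≈ 198 Pa

Q = 0.295 m³/h = 0.295/3600 = 8.194e-05 m³/s.
Cross-sectional area A = πD²/4 = π(0.0696)²/4 = 0.003805 m²; mean velocity V = Q/A = 8.194e-05/0.003805 = 0.02154 m/s.
Reynolds number Re = ρVD/μ = 997 · 0.02154 · 0.0696 / 0.00079 = 1892.
Re < 2300 → laminar flow, so f = 64/Re = 64/1892 = 0.03383 (the turbulent correlation is not needed).
Darcy-Weisbach: ΔP = f(L/D)(ρV²/2) = 0.03383·(1760/0.0696)·(997·0.02154²/2) = 0.03383·2.529e+04·0.2313 = 197.8 Pa.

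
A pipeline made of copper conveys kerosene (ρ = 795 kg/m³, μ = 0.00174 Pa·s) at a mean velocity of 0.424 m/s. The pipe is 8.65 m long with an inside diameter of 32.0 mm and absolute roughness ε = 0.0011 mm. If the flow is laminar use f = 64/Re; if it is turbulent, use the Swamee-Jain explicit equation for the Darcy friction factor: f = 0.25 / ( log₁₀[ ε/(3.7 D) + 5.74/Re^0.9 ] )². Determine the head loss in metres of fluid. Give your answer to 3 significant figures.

h_f ≈ 0.0880 m

Reynolds number Re = ρVD/μ = 795 · 0.424 · 0.032 / 0.00174 = 6199.
Re > 4000 → turbulent. Relative roughness ε/D = 1.1e-06/0.032 = 3.44e-05. Swamee-Jain: f = 0.25/(log₁₀[3.44e-05/3.7 + 5.74/6199^0.9])² = 0.25/(log₁₀[9.29e-06 + 0.00222])² = 0.25/(-2.652)² = 0.03554.
Darcy-Weisbach: ΔP = f(L/D)(ρV²/2) = 0.03554·(8.65/0.032)·(795·0.424²/2) = 0.03554·270.3·71.46 = 686.4 Pa.
Head loss h_f = ΔP/(ρg) = 686.4/(795·9.81) = 0.0880 m.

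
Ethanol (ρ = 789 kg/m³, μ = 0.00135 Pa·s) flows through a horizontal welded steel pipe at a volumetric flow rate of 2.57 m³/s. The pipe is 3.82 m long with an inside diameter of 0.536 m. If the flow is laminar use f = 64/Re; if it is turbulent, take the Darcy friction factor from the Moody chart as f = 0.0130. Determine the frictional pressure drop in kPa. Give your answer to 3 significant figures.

ΔP ≈ 4.74 kPa

Cross-sectional area A = πD²/4 = π(0.536)²/4 = 0.2256 m²; mean velocity V = Q/A = 2.57/0.2256 = 11.39 m/s.
Reynolds number Re = ρVD/μ = 789 · 11.39 · 0.536 / 0.00135 = 3.568e+06.
Re > 4000 → turbulent; use the Moody-chart value f = 0.0130.
Darcy-Weisbach: ΔP = f(L/D)(ρV²/2) = 0.013·(3.82/0.536)·(789·11.39²/2) = 0.013·7.127·5.118e+04 = 4742 Pa.
ΔP = 4742 Pa = 4.74 kPa.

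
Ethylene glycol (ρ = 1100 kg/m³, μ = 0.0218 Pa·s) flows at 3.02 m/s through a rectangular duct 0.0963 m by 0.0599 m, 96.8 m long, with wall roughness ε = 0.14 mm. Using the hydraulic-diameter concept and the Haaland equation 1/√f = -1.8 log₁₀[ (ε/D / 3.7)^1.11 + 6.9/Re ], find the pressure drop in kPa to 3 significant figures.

Hydraulic diameter D_h = 4A/P = 4·(0.0963·0.0599)/(2·(0.0963+0.0599)) = 0.02307/0.3124 = 0.07386 m.
Re = ρVD_h/μ = 1100·3.02·0.07386/0.0218 = 1.125e+04.
ε/D_h = 0.00014/0.07386 = 0.0019; Haaland gives 1/√f = -1.8 log₁₀[0.000223+0.000613] = 5.54, so f = 0.03258.
ΔP = f(L/D_h)(ρV²/2) = 0.03258·96.8/0.07386·5016 = 2.142e+05 Pa.
ΔP = 214 kPa.

ΔP ≈ 214 kPa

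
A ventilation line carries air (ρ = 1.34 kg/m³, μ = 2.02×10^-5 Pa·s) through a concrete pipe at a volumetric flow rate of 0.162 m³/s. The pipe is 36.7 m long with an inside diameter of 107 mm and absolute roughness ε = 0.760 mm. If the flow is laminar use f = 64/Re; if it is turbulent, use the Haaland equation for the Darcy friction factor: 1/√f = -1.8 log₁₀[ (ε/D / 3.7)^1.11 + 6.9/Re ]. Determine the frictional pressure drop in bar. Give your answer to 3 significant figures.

ΔP ≈ 0.0257 bar

Cross-sectional area A = πD²/4 = π(0.107)²/4 = 0.008992 m²; mean velocity V = Q/A = 0.162/0.008992 = 18.02 m/s.
Reynolds number Re = ρVD/μ = 1.34 · 18.02 · 0.107 / 2.02e-05 = 1.279e+05.
Re > 4000 → turbulent. Relative roughness ε/D = 0.00076/0.107 = 0.0071. Haaland: 1/√f = -1.8 log₁₀[(0.0071/3.7)^1.11 + 6.9/1.279e+05] = -1.8 log₁₀[0.000965 + 5.4e-05] = 5.386, so f = 0.03448.
Darcy-Weisbach: ΔP = f(L/D)(ρV²/2) = 0.03448·(36.7/0.107)·(1.34·18.02²/2) = 0.03448·343·217.5 = 2572 Pa.
ΔP = 2572 Pa = 0.0257 bar.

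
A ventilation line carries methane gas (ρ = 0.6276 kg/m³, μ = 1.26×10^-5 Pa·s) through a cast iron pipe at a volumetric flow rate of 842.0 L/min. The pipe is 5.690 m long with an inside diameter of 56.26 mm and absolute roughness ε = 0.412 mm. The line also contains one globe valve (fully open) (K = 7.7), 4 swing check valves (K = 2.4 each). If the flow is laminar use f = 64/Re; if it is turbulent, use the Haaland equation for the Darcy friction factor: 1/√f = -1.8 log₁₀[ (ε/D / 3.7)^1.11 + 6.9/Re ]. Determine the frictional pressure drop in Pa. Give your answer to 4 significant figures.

ΔP ≈ 211.6 Pa

Q = 842.0 L/min = 842.0/60000 = 0.01403 m³/s.
Cross-sectional area A = πD²/4 = π(0.05626)²/4 = 0.002486 m²; mean velocity V = Q/A = 0.01403/0.002486 = 5.645 m/s.
Reynolds number Re = ρVD/μ = 0.6276 · 5.645 · 0.05626 / 1.26e-05 = 1.582e+04.
Re > 4000 → turbulent. Relative roughness ε/D = 0.000412/0.05626 = 0.00732. Haaland: 1/√f = -1.8 log₁₀[(0.00732/3.7)^1.11 + 6.9/1.582e+04] = -1.8 log₁₀[0.000998 + 0.000436] = 5.118, so f = 0.03817.
Total minor-loss coefficient ΣK = 1·7.7 + 4·2.4 = 17.3.
ΔP = [f·L/D + ΣK]·(ρV²/2) = [0.03817·5.69/0.05626 + 17.3]·(0.6276·5.645²/2) = [3.861 + 17.3]·10 = 211.6 Pa.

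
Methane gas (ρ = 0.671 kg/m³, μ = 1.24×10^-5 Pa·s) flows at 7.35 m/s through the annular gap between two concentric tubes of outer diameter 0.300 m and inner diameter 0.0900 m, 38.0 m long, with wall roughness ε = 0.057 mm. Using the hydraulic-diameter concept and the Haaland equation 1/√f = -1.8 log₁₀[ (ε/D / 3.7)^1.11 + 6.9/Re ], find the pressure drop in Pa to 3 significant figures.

Hydraulic diameter D_h = 4A/P = D_o - D_i = 0.3 - 0.09 = 0.21 m.
Re = ρVD_h/μ = 0.671·7.35·0.21/1.24e-05 = 8.352e+04.
ε/D_h = 5.7e-05/0.21 = 0.000271; Haaland gives 1/√f = -1.8 log₁₀[2.57e-05+8.26e-05] = 7.137, so f = 0.01963.
ΔP = f(L/D_h)(ρV²/2) = 0.01963·38/0.21·18.12 = 64.38 Pa.

ΔP ≈ 64.4 Pa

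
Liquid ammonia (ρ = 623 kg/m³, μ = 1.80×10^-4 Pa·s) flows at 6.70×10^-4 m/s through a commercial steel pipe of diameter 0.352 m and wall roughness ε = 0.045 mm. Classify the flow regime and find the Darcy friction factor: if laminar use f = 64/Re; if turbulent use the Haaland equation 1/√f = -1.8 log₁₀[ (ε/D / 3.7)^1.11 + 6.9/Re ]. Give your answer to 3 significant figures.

f ≈ 0.0784

Re = ρVD/μ = 623·0.00067·0.352/0.00018 = 816.3.
Re < 2300 → laminar, so f = 64/Re = 0.07841 (roughness is irrelevant in laminar flow).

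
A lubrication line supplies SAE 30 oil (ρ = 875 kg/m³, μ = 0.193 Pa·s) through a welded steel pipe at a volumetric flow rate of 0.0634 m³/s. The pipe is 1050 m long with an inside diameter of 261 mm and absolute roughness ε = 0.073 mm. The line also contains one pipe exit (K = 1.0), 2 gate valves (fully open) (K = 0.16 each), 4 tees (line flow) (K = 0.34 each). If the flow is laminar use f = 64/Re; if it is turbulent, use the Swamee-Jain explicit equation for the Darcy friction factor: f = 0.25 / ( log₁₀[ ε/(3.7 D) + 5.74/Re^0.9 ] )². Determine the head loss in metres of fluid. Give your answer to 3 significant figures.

h_f ≈ 13.3 m

Cross-sectional area A = πD²/4 = π(0.261)²/4 = 0.0535 m²; mean velocity V = Q/A = 0.0634/0.0535 = 1.185 m/s.
Reynolds number Re = ρVD/μ = 875 · 1.185 · 0.261 / 0.193 = 1402.
Re < 2300 → laminar flow, so f = 64/Re = 64/1402 = 0.04564 (the turbulent correlation is not needed).
Total minor-loss coefficient ΣK = 1·1 + 2·0.16 + 4·0.34 = 2.68.
ΔP = [f·L/D + ΣK]·(ρV²/2) = [0.04564·1050/0.261 + 2.68]·(875·1.185²/2) = [183.6 + 2.68]·614.3 = 1.145e+05 Pa.
Head loss h_f = ΔP/(ρg) = 1.145e+05/(875·9.81) = 13.3 m.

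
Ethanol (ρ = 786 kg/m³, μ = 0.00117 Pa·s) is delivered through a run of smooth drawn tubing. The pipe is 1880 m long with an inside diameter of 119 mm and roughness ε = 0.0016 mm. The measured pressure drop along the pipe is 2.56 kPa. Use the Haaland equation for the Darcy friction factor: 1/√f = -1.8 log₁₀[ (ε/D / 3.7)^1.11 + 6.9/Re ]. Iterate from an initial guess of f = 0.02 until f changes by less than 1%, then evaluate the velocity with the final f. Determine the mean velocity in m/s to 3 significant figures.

Rearranging Darcy-Weisbach: V = √(2·ΔP·D/(f·L·ρ)). With ε/D = 1.6e-06/0.119 = 1.34e-05, iterate starting from f = 0.02:
  f = 0.02 → V = √(2·2560·0.119/(0.02·1880·786)) = 0.1436 m/s; Re = ρVD/μ = 1.148e+04; f → 0.02976
  f = 0.02976 → V = 0.1177 m/s; Re = 9410; f → 0.03142
  f = 0.03142 → V = 0.1146 m/s; Re = 9158; f → 0.03166
Converged (Δf/f < 1%). With the final f = 0.03166: V = √(2·2560·0.119/(0.03166·1880·786)) = 0.1141 m/s.

V ≈ 0.114 m/s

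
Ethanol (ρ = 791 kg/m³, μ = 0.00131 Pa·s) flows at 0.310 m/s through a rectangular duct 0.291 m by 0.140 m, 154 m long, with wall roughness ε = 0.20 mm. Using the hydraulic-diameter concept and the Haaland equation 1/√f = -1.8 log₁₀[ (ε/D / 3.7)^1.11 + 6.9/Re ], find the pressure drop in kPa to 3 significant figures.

Hydraulic diameter D_h = 4A/P = 4·(0.291·0.14)/(2·(0.291+0.14)) = 0.163/0.862 = 0.189 m.
Re = ρVD_h/μ = 791·0.31·0.189/0.00131 = 3.539e+04.
ε/D_h = 0.0002/0.189 = 0.00106; Haaland gives 1/√f = -1.8 log₁₀[0.000117+0.000195] = 6.312, so f = 0.0251.
ΔP = f(L/D_h)(ρV²/2) = 0.0251·154/0.189·38.01 = 777.2 Pa.
ΔP = 0.777 kPa.

ΔP ≈ 0.777 kPa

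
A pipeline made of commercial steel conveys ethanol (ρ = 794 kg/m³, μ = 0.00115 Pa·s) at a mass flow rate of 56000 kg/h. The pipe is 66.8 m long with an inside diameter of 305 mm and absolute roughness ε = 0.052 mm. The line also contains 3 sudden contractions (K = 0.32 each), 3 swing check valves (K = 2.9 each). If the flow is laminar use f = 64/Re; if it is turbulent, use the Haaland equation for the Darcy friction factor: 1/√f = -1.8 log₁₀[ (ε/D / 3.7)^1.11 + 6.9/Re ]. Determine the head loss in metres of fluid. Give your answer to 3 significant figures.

ṁ = 56000 kg/h = 56000/3600 = 15.56 kg/s.
A = πD²/4 = π(0.305)²/4 = 0.07306 m²; mean velocity V = ṁ/(ρA) = 15.56/(794 · 0.07306) = 0.2681 m/s.
Reynolds number Re = ρVD/μ = 794 · 0.2681 · 0.305 / 0.00115 = 5.647e+04.
Re > 4000 → turbulent. Relative roughness ε/D = 5.2e-05/0.305 = 0.00017. Haaland: 1/√f = -1.8 log₁₀[(0.00017/3.7)^1.11 + 6.9/5.647e+04] = -1.8 log₁₀[1.54e-05 + 0.000122] = 6.951, so f = 0.0207.
Total minor-loss coefficient ΣK = 3·0.32 + 3·2.9 = 9.66.
ΔP = [f·L/D + ΣK]·(ρV²/2) = [0.0207·66.8/0.305 + 9.66]·(794·0.2681²/2) = [4.533 + 9.66]·28.55 = 405.2 Pa.
Head loss h_f = ΔP/(ρg) = 405.2/(794·9.81) = 0.0520 m.

h_f ≈ 0.0520 m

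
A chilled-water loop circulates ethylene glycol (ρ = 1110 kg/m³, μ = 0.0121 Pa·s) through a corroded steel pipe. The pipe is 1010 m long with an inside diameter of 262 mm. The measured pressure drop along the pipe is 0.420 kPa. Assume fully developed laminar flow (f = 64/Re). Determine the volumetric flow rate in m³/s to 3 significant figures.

Q ≈ 0.00397 m³/s

For laminar flow, f = 64/Re with Re = ρVD/μ, so Darcy-Weisbach reduces to ΔP = 32μLV/D². Solving for V: V = ΔP·D²/(32μL) = 420·(0.262)²/(32·0.0121·1010) = 0.07372 m/s.
Check: Re = ρVD/μ = 1110·0.07372·0.262/0.0121 = 1772 < 2300, so the laminar assumption holds.
Q = V·A = 0.07372·(π/4·0.262²) = 0.003975 m³/s = 0.00397 m³/s.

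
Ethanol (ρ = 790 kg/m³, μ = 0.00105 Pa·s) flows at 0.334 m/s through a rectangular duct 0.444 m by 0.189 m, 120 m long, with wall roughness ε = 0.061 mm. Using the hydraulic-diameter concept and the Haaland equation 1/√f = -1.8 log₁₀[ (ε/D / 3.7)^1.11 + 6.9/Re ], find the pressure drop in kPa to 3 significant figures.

Hydraulic diameter D_h = 4A/P = 4·(0.444·0.189)/(2·(0.444+0.189)) = 0.3357/1.266 = 0.2651 m.
Re = ρVD_h/μ = 790·0.334·0.2651/0.00105 = 6.663e+04.
ε/D_h = 6.1e-05/0.2651 = 0.00023; Haaland gives 1/√f = -1.8 log₁₀[2.14e-05+0.000104] = 7.026, so f = 0.02026.
ΔP = f(L/D_h)(ρV²/2) = 0.02026·120/0.2651·44.06 = 404 Pa.
ΔP = 0.404 kPa.

ΔP ≈ 0.404 kPa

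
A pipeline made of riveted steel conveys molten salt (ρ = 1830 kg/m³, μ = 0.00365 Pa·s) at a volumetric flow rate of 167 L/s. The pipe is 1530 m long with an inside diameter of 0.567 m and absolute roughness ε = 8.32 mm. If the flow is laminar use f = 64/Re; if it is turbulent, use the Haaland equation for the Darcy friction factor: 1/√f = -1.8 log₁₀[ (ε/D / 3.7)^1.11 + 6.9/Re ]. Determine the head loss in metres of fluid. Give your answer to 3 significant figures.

Q = 167 L/s = 167/1000 = 0.167 m³/s.
Cross-sectional area A = πD²/4 = π(0.567)²/4 = 0.2525 m²; mean velocity V = Q/A = 0.167/0.2525 = 0.6614 m/s.
Reynolds number Re = ρVD/μ = 1830 · 0.6614 · 0.567 / 0.00365 = 1.88e+05.
Re > 4000 → turbulent. Relative roughness ε/D = 0.00832/0.567 = 0.0147. Haaland: 1/√f = -1.8 log₁₀[(0.0147/3.7)^1.11 + 6.9/1.88e+05] = -1.8 log₁₀[0.00216 + 3.67e-05] = 4.785, so f = 0.04367.
Darcy-Weisbach: ΔP = f(L/D)(ρV²/2) = 0.04367·(1530/0.567)·(1830·0.6614²/2) = 0.04367·2698·400.3 = 4.717e+04 Pa.
Head loss h_f = ΔP/(ρg) = 4.717e+04/(1830·9.81) = 2.63 m.

h_f ≈ 2.63 m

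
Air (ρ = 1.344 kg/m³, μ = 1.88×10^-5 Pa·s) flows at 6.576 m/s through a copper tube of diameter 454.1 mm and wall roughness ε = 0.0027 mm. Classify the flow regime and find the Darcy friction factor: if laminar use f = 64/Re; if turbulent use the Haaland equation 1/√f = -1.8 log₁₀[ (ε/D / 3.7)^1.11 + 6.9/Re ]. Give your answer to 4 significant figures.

Re = ρVD/μ = 1.344·6.576·0.4541/1.88e-05 = 2.135e+05.
Re > 4000 → turbulent. ε/D = 2.7e-06/0.4541 = 5.95e-06; Haaland: 1/√f = -1.8 log₁₀[3.7e-07 + 3.23e-05] = 8.074, so f = 0.01534.

f ≈ 0.01534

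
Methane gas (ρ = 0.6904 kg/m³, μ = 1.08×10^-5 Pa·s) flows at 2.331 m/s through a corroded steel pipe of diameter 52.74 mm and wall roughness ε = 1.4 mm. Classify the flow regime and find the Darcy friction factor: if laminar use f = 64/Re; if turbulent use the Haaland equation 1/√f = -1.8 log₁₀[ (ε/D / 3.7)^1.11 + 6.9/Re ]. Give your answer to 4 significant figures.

Re = ρVD/μ = 0.6904·2.331·0.05274/1.08e-05 = 7859.
Re > 4000 → turbulent. ε/D = 0.0014/0.05274 = 0.0265; Haaland: 1/√f = -1.8 log₁₀[0.00417 + 0.000878] = 4.135, so f = 0.05849.

f ≈ 0.05849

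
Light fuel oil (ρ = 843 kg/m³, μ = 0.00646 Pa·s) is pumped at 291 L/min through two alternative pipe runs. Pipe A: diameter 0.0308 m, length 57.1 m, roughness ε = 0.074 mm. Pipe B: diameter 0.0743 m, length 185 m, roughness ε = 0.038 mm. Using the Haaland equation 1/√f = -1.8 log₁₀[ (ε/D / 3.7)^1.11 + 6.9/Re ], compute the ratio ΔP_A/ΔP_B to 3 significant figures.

Pipe A: V = Q/A = 0.00485/0.0007451 = 6.51 m/s; Re = 2.616e+04; ε/D = 0.0024; Haaland → f = 0.0291; ΔP_A = f(L/D)(ρV²/2) = 9.634e+05 Pa.
Pipe B: V = Q/A = 0.00485/0.004336 = 1.119 m/s; Re = 1.085e+04; ε/D = 0.000511; Haaland → f = 0.03086; ΔP_B = f(L/D)(ρV²/2) = 4.053e+04 Pa.
ΔP_A/ΔP_B = 9.634e+05/4.053e+04 = 23.8.

ΔP_A/ΔP_B ≈ 23.8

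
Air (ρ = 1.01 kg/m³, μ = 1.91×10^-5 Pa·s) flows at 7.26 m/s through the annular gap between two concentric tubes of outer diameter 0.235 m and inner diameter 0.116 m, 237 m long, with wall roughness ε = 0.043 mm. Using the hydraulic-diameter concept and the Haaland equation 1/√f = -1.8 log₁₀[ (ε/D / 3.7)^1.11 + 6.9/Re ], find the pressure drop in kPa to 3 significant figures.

Hydraulic diameter D_h = 4A/P = D_o - D_i = 0.235 - 0.116 = 0.119 m.
Re = ρVD_h/μ = 1.01·7.26·0.119/1.91e-05 = 4.568e+04.
ε/D_h = 4.3e-05/0.119 = 0.000361; Haaland gives 1/√f = -1.8 log₁₀[3.54e-05+0.000151] = 6.713, so f = 0.02219.
ΔP = f(L/D_h)(ρV²/2) = 0.02219·237/0.119·26.62 = 1176 Pa.
ΔP = 1.18 kPa.

ΔP ≈ 1.18 kPa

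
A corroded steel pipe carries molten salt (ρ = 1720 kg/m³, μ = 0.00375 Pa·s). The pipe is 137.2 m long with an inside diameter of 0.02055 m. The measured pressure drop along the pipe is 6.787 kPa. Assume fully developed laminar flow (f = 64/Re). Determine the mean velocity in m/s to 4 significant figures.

For laminar flow, f = 64/Re with Re = ρVD/μ, so Darcy-Weisbach reduces to ΔP = 32μLV/D². Solving for V: V = ΔP·D²/(32μL) = 6787·(0.02055)²/(32·0.00375·137.2) = 0.1741 m/s.
Check: Re = ρVD/μ = 1720·0.1741·0.02055/0.00375 = 1641 < 2300, so the laminar assumption holds.

V ≈ 0.1741 m/s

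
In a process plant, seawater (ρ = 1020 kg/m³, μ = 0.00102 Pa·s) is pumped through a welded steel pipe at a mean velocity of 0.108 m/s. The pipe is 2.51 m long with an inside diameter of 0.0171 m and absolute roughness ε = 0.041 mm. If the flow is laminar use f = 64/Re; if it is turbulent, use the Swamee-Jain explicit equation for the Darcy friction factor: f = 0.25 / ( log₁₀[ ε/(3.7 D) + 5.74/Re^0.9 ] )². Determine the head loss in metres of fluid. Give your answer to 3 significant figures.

Reynolds number Re = ρVD/μ = 1020 · 0.108 · 0.0171 / 0.00102 = 1847.
Re < 2300 → laminar flow, so f = 64/Re = 64/1847 = 0.03465 (the turbulent correlation is not needed).
Darcy-Weisbach: ΔP = f(L/D)(ρV²/2) = 0.03465·(2.51/0.0171)·(1020·0.108²/2) = 0.03465·146.8·5.949 = 30.26 Pa.
Head loss h_f = ΔP/(ρg) = 30.26/(1020·9.81) = 0.00302 m.

h_f ≈ 0.00302 m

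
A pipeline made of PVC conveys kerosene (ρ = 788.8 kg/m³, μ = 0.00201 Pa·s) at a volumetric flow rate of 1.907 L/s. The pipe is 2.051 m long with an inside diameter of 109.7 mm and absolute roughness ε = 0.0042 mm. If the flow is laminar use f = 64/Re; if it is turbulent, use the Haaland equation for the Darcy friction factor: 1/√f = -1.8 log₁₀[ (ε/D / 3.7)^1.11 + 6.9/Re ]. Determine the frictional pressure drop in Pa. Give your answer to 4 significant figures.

ΔP ≈ 9.651 Pa

Q = 1.907 L/s = 1.907/1000 = 0.001907 m³/s.
Cross-sectional area A = πD²/4 = π(0.1097)²/4 = 0.009452 m²; mean velocity V = Q/A = 0.001907/0.009452 = 0.2018 m/s.
Reynolds number Re = ρVD/μ = 788.8 · 0.2018 · 0.1097 / 0.00201 = 8686.
Re > 4000 → turbulent. Relative roughness ε/D = 4.2e-06/0.1097 = 3.83e-05. Haaland: 1/√f = -1.8 log₁₀[(3.83e-05/3.7)^1.11 + 6.9/8686] = -1.8 log₁₀[2.93e-06 + 0.000794] = 5.577, so f = 0.03215.
Darcy-Weisbach: ΔP = f(L/D)(ρV²/2) = 0.03215·(2.051/0.1097)·(788.8·0.2018²/2) = 0.03215·18.7·16.06 = 9.651 Pa.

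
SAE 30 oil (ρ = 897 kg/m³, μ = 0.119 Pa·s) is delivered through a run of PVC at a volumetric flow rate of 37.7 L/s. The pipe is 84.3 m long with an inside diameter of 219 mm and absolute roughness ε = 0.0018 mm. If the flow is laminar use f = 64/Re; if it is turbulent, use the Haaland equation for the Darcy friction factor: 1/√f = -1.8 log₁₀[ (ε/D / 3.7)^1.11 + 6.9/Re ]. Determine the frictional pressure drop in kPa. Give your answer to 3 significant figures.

ΔP ≈ 6.70 kPa

Q = 37.7 L/s = 37.7/1000 = 0.0377 m³/s.
Cross-sectional area A = πD²/4 = π(0.219)²/4 = 0.03767 m²; mean velocity V = Q/A = 0.0377/0.03767 = 1.001 m/s.
Reynolds number Re = ρVD/μ = 897 · 1.001 · 0.219 / 0.119 = 1652.
Re < 2300 → laminar flow, so f = 64/Re = 64/1652 = 0.03874 (the turbulent correlation is not needed).
Darcy-Weisbach: ΔP = f(L/D)(ρV²/2) = 0.03874·(84.3/0.219)·(897·1.001²/2) = 0.03874·384.9·449.3 = 6699 Pa.
ΔP = 6699 Pa = 6.70 kPa.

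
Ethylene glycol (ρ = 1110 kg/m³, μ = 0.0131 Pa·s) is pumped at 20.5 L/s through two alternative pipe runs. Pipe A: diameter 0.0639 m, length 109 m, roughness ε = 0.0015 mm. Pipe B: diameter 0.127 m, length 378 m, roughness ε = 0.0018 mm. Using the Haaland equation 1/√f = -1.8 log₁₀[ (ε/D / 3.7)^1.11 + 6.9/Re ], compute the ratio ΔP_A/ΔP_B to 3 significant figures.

Pipe A: V = Q/A = 0.0205/0.003207 = 6.392 m/s; Re = 3.461e+04; ε/D = 2.35e-05; Haaland → f = 0.02259; ΔP_A = f(L/D)(ρV²/2) = 8.737e+05 Pa.
Pipe B: V = Q/A = 0.0205/0.01267 = 1.618 m/s; Re = 1.741e+04; ε/D = 1.42e-05; Haaland → f = 0.02668; ΔP_B = f(L/D)(ρV²/2) = 1.154e+05 Pa.
ΔP_A/ΔP_B = 8.737e+05/1.154e+05 = 7.57.

ΔP_A/ΔP_B ≈ 7.57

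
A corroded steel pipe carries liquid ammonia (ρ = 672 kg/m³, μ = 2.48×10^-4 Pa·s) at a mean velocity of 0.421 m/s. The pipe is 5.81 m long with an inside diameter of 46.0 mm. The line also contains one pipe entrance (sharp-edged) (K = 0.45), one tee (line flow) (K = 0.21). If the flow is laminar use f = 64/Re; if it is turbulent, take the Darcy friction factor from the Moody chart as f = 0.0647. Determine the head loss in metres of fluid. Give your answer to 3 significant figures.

h_f ≈ 0.0798 m

Reynolds number Re = ρVD/μ = 672 · 0.421 · 0.046 / 0.000248 = 5.248e+04.
Re > 4000 → turbulent; use the Moody-chart value f = 0.0647.
Total minor-loss coefficient ΣK = 1·0.45 + 1·0.21 = 0.66.
ΔP = [f·L/D + ΣK]·(ρV²/2) = [0.0647·5.81/0.046 + 0.66]·(672·0.421²/2) = [8.172 + 0.66]·59.55 = 526 Pa.
Head loss h_f = ΔP/(ρg) = 526/(672·9.81) = 0.0798 m.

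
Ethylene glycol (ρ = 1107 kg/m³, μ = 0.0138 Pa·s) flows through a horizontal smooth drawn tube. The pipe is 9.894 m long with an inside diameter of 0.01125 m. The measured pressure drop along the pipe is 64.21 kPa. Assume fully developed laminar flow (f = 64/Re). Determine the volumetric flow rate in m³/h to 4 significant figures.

Q ≈ 0.6656 m³/h

For laminar flow, f = 64/Re with Re = ρVD/μ, so Darcy-Weisbach reduces to ΔP = 32μLV/D². Solving for V: V = ΔP·D²/(32μL) = 6.421e+04·(0.01125)²/(32·0.0138·9.894) = 1.86 m/s.
Check: Re = ρVD/μ = 1107·1.86·0.01125/0.0138 = 1679 < 2300, so the laminar assumption holds.
Q = V·A = 1.86·(π/4·0.01125²) = 0.0001849 m³/s = 0.6656 m³/h.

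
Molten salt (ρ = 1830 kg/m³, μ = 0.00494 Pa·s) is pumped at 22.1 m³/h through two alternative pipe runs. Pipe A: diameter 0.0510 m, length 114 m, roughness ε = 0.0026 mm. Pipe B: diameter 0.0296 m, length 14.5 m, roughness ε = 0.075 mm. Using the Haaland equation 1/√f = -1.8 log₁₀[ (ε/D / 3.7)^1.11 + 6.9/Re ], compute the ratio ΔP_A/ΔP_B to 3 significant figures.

ΔP_A/ΔP_B ≈ 0.399

Pipe A: V = Q/A = 0.006139/0.002043 = 3.005 m/s; Re = 5.677e+04; ε/D = 5.1e-05; Haaland → f = 0.02028; ΔP_A = f(L/D)(ρV²/2) = 3.746e+05 Pa.
Pipe B: V = Q/A = 0.006139/0.0006881 = 8.921 m/s; Re = 9.782e+04; ε/D = 0.00253; Haaland → f = 0.02635; ΔP_B = f(L/D)(ρV²/2) = 9.398e+05 Pa.
ΔP_A/ΔP_B = 3.746e+05/9.398e+05 = 0.399.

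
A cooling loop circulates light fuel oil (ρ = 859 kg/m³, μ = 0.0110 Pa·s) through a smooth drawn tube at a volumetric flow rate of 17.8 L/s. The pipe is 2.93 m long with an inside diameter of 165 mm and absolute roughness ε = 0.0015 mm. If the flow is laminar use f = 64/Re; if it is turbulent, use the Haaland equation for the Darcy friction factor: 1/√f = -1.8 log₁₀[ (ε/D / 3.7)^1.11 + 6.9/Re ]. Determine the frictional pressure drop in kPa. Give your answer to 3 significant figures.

ΔP ≈ 0.160 kPa

Q = 17.8 L/s = 17.8/1000 = 0.0178 m³/s.
Cross-sectional area A = πD²/4 = π(0.165)²/4 = 0.02138 m²; mean velocity V = Q/A = 0.0178/0.02138 = 0.8325 m/s.
Reynolds number Re = ρVD/μ = 859 · 0.8325 · 0.165 / 0.011 = 1.073e+04.
Re > 4000 → turbulent. Relative roughness ε/D = 1.5e-06/0.165 = 9.09e-06. Haaland: 1/√f = -1.8 log₁₀[(9.09e-06/3.7)^1.11 + 6.9/1.073e+04] = -1.8 log₁₀[5.93e-07 + 0.000643] = 5.744, so f = 0.03031.
Darcy-Weisbach: ΔP = f(L/D)(ρV²/2) = 0.03031·(2.93/0.165)·(859·0.8325²/2) = 0.03031·17.76·297.6 = 160.2 Pa.
ΔP = 160.2 Pa = 0.160 kPa.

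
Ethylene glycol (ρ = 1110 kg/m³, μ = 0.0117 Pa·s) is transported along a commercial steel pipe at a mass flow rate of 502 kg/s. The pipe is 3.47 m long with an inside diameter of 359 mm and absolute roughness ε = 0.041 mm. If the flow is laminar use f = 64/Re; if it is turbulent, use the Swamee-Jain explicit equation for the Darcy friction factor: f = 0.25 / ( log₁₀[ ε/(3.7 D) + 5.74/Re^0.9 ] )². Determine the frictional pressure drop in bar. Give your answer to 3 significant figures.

ΔP ≈ 0.0185 bar

A = πD²/4 = π(0.359)²/4 = 0.1012 m²; mean velocity V = ṁ/(ρA) = 502/(1110 · 0.1012) = 4.468 m/s.
Reynolds number Re = ρVD/μ = 1110 · 4.468 · 0.359 / 0.0117 = 1.522e+05.
Re > 4000 → turbulent. Relative roughness ε/D = 4.1e-05/0.359 = 0.000114. Swamee-Jain: f = 0.25/(log₁₀[0.000114/3.7 + 5.74/1.522e+05^0.9])² = 0.25/(log₁₀[3.09e-05 + 0.000124])² = 0.25/(-3.809)² = 0.01723.
Darcy-Weisbach: ΔP = f(L/D)(ρV²/2) = 0.01723·(3.47/0.359)·(1110·4.468²/2) = 0.01723·9.666·1.108e+04 = 1845 Pa.
ΔP = 1845 Pa = 0.0185 bar.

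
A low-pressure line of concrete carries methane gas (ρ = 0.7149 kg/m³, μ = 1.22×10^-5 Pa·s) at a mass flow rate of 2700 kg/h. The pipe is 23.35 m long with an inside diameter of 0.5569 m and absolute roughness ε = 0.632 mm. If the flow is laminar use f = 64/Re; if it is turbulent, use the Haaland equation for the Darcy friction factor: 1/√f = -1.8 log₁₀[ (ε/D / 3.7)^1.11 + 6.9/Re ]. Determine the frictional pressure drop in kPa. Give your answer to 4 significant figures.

ΔP ≈ 0.006080 kPa

ṁ = 2700 kg/h = 2700/3600 = 0.75 kg/s.
A = πD²/4 = π(0.5569)²/4 = 0.2436 m²; mean velocity V = ṁ/(ρA) = 0.75/(0.7149 · 0.2436) = 4.307 m/s.
Reynolds number Re = ρVD/μ = 0.7149 · 4.307 · 0.5569 / 1.22e-05 = 1.406e+05.
Re > 4000 → turbulent. Relative roughness ε/D = 0.000632/0.5569 = 0.00113. Haaland: 1/√f = -1.8 log₁₀[(0.00113/3.7)^1.11 + 6.9/1.406e+05] = -1.8 log₁₀[0.000126 + 4.91e-05] = 6.762, so f = 0.02187.
Darcy-Weisbach: ΔP = f(L/D)(ρV²/2) = 0.02187·(23.35/0.5569)·(0.7149·4.307²/2) = 0.02187·41.93·6.631 = 6.08 Pa.
ΔP = 6.08 Pa = 0.006080 kPa.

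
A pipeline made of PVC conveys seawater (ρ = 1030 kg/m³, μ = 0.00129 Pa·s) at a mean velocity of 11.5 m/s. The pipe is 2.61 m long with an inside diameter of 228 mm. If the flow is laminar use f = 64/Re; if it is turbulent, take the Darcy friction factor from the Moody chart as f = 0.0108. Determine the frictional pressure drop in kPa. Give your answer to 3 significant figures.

ΔP ≈ 8.42 kPa

Reynolds number Re = ρVD/μ = 1030 · 11.5 · 0.228 / 0.00129 = 2.094e+06.
Re > 4000 → turbulent; use the Moody-chart value f = 0.0108.
Darcy-Weisbach: ΔP = f(L/D)(ρV²/2) = 0.0108·(2.61/0.228)·(1030·11.5²/2) = 0.0108·11.45·6.811e+04 = 8420 Pa.
ΔP = 8420 Pa = 8.42 kPa.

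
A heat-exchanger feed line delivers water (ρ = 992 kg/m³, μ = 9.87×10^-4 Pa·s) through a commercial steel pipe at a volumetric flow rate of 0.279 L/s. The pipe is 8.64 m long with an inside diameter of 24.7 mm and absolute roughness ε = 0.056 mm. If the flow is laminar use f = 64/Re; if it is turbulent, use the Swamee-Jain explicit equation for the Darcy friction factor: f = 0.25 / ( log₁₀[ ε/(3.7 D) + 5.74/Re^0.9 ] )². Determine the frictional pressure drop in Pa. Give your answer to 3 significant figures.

Q = 0.279 L/s = 0.279/1000 = 0.000279 m³/s.
Cross-sectional area A = πD²/4 = π(0.0247)²/4 = 0.0004792 m²; mean velocity V = Q/A = 0.000279/0.0004792 = 0.5823 m/s.
Reynolds number Re = ρVD/μ = 992 · 0.5823 · 0.0247 / 0.000987 = 1.445e+04.
Re > 4000 → turbulent. Relative roughness ε/D = 5.6e-05/0.0247 = 0.00227. Swamee-Jain: f = 0.25/(log₁₀[0.00227/3.7 + 5.74/1.445e+04^0.9])² = 0.25/(log₁₀[0.000613 + 0.00103])² = 0.25/(-2.783)² = 0.03228.
Darcy-Weisbach: ΔP = f(L/D)(ρV²/2) = 0.03228·(8.64/0.0247)·(992·0.5823²/2) = 0.03228·349.8·168.2 = 1899 Pa.

ΔP ≈ 1900 Pa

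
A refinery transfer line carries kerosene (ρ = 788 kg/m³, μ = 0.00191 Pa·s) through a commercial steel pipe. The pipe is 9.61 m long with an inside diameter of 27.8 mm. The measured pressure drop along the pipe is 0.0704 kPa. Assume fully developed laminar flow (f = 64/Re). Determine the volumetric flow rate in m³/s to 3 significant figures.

For laminar flow, f = 64/Re with Re = ρVD/μ, so Darcy-Weisbach reduces to ΔP = 32μLV/D². Solving for V: V = ΔP·D²/(32μL) = 70.4·(0.0278)²/(32·0.00191·9.61) = 0.09263 m/s.
Check: Re = ρVD/μ = 788·0.09263·0.0278/0.00191 = 1062 < 2300, so the laminar assumption holds.
Q = V·A = 0.09263·(π/4·0.0278²) = 5.623e-05 m³/s = 5.62×10^-5 m³/s.

Q ≈ 5.62×10^-5 m³/s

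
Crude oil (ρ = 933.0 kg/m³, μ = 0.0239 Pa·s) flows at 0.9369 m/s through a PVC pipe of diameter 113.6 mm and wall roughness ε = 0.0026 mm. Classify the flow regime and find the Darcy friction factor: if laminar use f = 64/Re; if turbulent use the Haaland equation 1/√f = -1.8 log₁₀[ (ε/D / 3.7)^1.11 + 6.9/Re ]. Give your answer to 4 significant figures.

f ≈ 0.03996

Re = ρVD/μ = 933·0.9369·0.1136/0.0239 = 4155.
Re > 4000 → turbulent. ε/D = 2.6e-06/0.1136 = 2.29e-05; Haaland: 1/√f = -1.8 log₁₀[1.65e-06 + 0.00166] = 5.003, so f = 0.03996.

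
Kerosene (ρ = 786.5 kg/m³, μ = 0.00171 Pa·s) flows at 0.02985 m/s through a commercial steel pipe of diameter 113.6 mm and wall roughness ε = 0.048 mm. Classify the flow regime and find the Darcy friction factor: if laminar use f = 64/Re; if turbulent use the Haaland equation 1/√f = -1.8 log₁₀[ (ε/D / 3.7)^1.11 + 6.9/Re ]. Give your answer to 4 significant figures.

Re = ρVD/μ = 786.5·0.02985·0.1136/0.00171 = 1560.
Re < 2300 → laminar, so f = 64/Re = 0.04104 (roughness is irrelevant in laminar flow).

f ≈ 0.04104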